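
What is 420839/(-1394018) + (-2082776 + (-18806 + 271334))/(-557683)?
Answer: 330957700061/111060020042 ≈ 2.9800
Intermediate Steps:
420839/(-1394018) + (-2082776 + (-18806 + 271334))/(-557683) = 420839*(-1/1394018) + (-2082776 + 252528)*(-1/557683) = -420839/1394018 - 1830248*(-1/557683) = -420839/1394018 + 261464/79669 = 330957700061/111060020042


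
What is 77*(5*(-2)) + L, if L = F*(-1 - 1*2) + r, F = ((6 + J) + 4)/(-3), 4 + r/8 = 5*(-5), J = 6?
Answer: -986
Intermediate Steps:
r = -232 (r = -32 + 8*(5*(-5)) = -32 + 8*(-25) = -32 - 200 = -232)
F = -16/3 (F = ((6 + 6) + 4)/(-3) = (12 + 4)*(-1/3) = 16*(-1/3) = -16/3 ≈ -5.3333)
L = -216 (L = -16*(-1 - 1*2)/3 - 232 = -16*(-1 - 2)/3 - 232 = -16/3*(-3) - 232 = 16 - 232 = -216)
77*(5*(-2)) + L = 77*(5*(-2)) - 216 = 77*(-10) - 216 = -770 - 216 = -986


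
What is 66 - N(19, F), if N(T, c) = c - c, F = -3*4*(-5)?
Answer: 66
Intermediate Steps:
F = 60 (F = -12*(-5) = 60)
N(T, c) = 0
66 - N(19, F) = 66 - 1*0 = 66 + 0 = 66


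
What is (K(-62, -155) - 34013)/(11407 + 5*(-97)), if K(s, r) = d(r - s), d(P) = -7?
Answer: -17010/5461 ≈ -3.1148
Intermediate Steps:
K(s, r) = -7
(K(-62, -155) - 34013)/(11407 + 5*(-97)) = (-7 - 34013)/(11407 + 5*(-97)) = -34020/(11407 - 485) = -34020/10922 = -34020*1/10922 = -17010/5461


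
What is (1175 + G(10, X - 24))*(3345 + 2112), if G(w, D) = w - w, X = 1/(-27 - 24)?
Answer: 6411975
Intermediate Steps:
X = -1/51 (X = 1/(-51) = -1/51 ≈ -0.019608)
G(w, D) = 0
(1175 + G(10, X - 24))*(3345 + 2112) = (1175 + 0)*(3345 + 2112) = 1175*5457 = 6411975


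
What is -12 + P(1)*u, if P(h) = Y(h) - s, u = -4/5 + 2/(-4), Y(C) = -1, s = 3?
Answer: -34/5 ≈ -6.8000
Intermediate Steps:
u = -13/10 (u = -4*⅕ + 2*(-¼) = -⅘ - ½ = -13/10 ≈ -1.3000)
P(h) = -4 (P(h) = -1 - 1*3 = -1 - 3 = -4)
-12 + P(1)*u = -12 - 4*(-13/10) = -12 + 26/5 = -34/5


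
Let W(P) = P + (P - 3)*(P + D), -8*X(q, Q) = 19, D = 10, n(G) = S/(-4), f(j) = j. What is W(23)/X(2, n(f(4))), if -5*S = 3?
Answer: -5464/19 ≈ -287.58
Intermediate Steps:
S = -3/5 (S = -1/5*3 = -3/5 ≈ -0.60000)
n(G) = 3/20 (n(G) = -3/5/(-4) = -3/5*(-1/4) = 3/20)
X(q, Q) = -19/8 (X(q, Q) = -1/8*19 = -19/8)
W(P) = P + (-3 + P)*(10 + P) (W(P) = P + (P - 3)*(P + 10) = P + (-3 + P)*(10 + P))
W(23)/X(2, n(f(4))) = (-30 + 23**2 + 8*23)/(-19/8) = (-30 + 529 + 184)*(-8/19) = 683*(-8/19) = -5464/19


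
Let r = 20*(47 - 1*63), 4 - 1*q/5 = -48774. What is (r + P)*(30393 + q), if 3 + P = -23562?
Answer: -6551249455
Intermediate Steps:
P = -23565 (P = -3 - 23562 = -23565)
q = 243890 (q = 20 - 5*(-48774) = 20 + 243870 = 243890)
r = -320 (r = 20*(47 - 63) = 20*(-16) = -320)
(r + P)*(30393 + q) = (-320 - 23565)*(30393 + 243890) = -23885*274283 = -6551249455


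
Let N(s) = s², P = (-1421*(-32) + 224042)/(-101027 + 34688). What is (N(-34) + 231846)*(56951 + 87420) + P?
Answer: 11807194840016/351 ≈ 3.3639e+10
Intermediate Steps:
P = -1426/351 (P = (45472 + 224042)/(-66339) = 269514*(-1/66339) = -1426/351 ≈ -4.0627)
(N(-34) + 231846)*(56951 + 87420) + P = ((-34)² + 231846)*(56951 + 87420) - 1426/351 = (1156 + 231846)*144371 - 1426/351 = 233002*144371 - 1426/351 = 33638731742 - 1426/351 = 11807194840016/351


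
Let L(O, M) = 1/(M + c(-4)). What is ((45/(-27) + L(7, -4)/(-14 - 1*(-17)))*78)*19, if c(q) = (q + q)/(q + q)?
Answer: -7904/3 ≈ -2634.7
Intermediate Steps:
c(q) = 1 (c(q) = (2*q)/((2*q)) = (2*q)*(1/(2*q)) = 1)
L(O, M) = 1/(1 + M) (L(O, M) = 1/(M + 1) = 1/(1 + M))
((45/(-27) + L(7, -4)/(-14 - 1*(-17)))*78)*19 = ((45/(-27) + 1/((1 - 4)*(-14 - 1*(-17))))*78)*19 = ((45*(-1/27) + 1/((-3)*(-14 + 17)))*78)*19 = ((-5/3 - ⅓/3)*78)*19 = ((-5/3 - ⅓*⅓)*78)*19 = ((-5/3 - ⅑)*78)*19 = -16/9*78*19 = -416/3*19 = -7904/3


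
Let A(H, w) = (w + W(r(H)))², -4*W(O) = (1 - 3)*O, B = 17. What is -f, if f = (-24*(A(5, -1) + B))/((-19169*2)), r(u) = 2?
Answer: -204/19169 ≈ -0.010642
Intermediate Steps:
W(O) = O/2 (W(O) = -(1 - 3)*O/4 = -(-1)*O/2 = O/2)
A(H, w) = (1 + w)² (A(H, w) = (w + (½)*2)² = (w + 1)² = (1 + w)²)
f = 204/19169 (f = (-24*((1 - 1)² + 17))/((-19169*2)) = -24*(0² + 17)/(-38338) = -24*(0 + 17)*(-1/38338) = -24*17*(-1/38338) = -408*(-1/38338) = 204/19169 ≈ 0.010642)
-f = -1*204/19169 = -204/19169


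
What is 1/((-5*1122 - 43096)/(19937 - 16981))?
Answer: -1478/24353 ≈ -0.060691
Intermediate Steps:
1/((-5*1122 - 43096)/(19937 - 16981)) = 1/((-5610 - 43096)/2956) = 1/(-48706*1/2956) = 1/(-24353/1478) = -1478/24353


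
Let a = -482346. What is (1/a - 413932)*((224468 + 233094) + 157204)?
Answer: -20457203879148053/80391 ≈ -2.5447e+11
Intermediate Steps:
(1/a - 413932)*((224468 + 233094) + 157204) = (1/(-482346) - 413932)*((224468 + 233094) + 157204) = (-1/482346 - 413932)*(457562 + 157204) = -199658444473/482346*614766 = -20457203879148053/80391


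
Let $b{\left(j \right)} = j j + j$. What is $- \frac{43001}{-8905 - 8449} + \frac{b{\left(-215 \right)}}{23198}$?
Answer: $\frac{897997369}{201289046} \approx 4.4612$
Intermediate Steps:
$b{\left(j \right)} = j + j^{2}$ ($b{\left(j \right)} = j^{2} + j = j + j^{2}$)
$- \frac{43001}{-8905 - 8449} + \frac{b{\left(-215 \right)}}{23198} = - \frac{43001}{-8905 - 8449} + \frac{\left(-215\right) \left(1 - 215\right)}{23198} = - \frac{43001}{-17354} + \left(-215\right) \left(-214\right) \frac{1}{23198} = \left(-43001\right) \left(- \frac{1}{17354}\right) + 46010 \cdot \frac{1}{23198} = \frac{43001}{17354} + \frac{23005}{11599} = \frac{897997369}{201289046}$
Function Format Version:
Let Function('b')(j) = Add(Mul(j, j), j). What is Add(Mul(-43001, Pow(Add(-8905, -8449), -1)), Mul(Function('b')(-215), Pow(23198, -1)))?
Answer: Rational(897997369, 201289046) ≈ 4.4612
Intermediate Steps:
Function('b')(j) = Add(j, Pow(j, 2)) (Function('b')(j) = Add(Pow(j, 2), j) = Add(j, Pow(j, 2)))
Add(Mul(-43001, Pow(Add(-8905, -8449), -1)), Mul(Function('b')(-215), Pow(23198, -1))) = Add(Mul(-43001, Pow(Add(-8905, -8449), -1)), Mul(Mul(-215, Add(1, -215)), Pow(23198, -1))) = Add(Mul(-43001, Pow(-17354, -1)), Mul(Mul(-215, -214), Rational(1, 23198))) = Add(Mul(-43001, Rational(-1, 17354)), Mul(46010, Rational(1, 23198))) = Add(Rational(43001, 17354), Rational(23005, 11599)) = Rational(897997369, 201289046)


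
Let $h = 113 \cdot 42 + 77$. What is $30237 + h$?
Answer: $35060$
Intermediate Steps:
$h = 4823$ ($h = 4746 + 77 = 4823$)
$30237 + h = 30237 + 4823 = 35060$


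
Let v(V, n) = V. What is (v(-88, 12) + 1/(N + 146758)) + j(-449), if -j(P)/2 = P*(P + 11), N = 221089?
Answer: -144715423963/367847 ≈ -3.9341e+5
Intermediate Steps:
j(P) = -2*P*(11 + P) (j(P) = -2*P*(P + 11) = -2*P*(11 + P))
(v(-88, 12) + 1/(N + 146758)) + j(-449) = (-88 + 1/(221089 + 146758)) - 2*(-449)*(11 - 449) = (-88 + 1/367847) - 2*(-449)*(-438) = (-88 + 1/367847) - 393324 = -32370535/367847 - 393324 = -144715423963/367847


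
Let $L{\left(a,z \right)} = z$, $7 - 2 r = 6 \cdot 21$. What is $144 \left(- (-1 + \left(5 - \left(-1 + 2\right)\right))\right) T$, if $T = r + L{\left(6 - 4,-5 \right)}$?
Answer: $27864$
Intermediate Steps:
$r = - \frac{119}{2}$ ($r = \frac{7}{2} - \frac{6 \cdot 21}{2} = \frac{7}{2} - 63 = - \frac{119}{2} \approx -59.5$)
$T = - \frac{129}{2}$ ($T = - \frac{119}{2} - 5 = - \frac{129}{2} \approx -64.5$)
$144 \left(- (-1 + \left(5 - \left(-1 + 2\right)\right))\right) T = 144 \left(- (-1 + \left(5 - \left(-1 + 2\right)\right))\right) \left(- \frac{129}{2}\right) = 144 \left(- (-1 + \left(5 - 1\right))\right) \left(- \frac{129}{2}\right) = 144 \left(- (-1 + 4)\right) \left(- \frac{129}{2}\right) = 144 \left(\left(-1\right) 3\right) \left(- \frac{129}{2}\right) = 144 \left(-3\right) \left(- \frac{129}{2}\right) = \left(-432\right) \left(- \frac{129}{2}\right) = 27864$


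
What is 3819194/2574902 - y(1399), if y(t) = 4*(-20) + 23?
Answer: 75294304/1287451 ≈ 58.483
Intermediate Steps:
y(t) = -57 (y(t) = -80 + 23 = -57)
3819194/2574902 - y(1399) = 3819194/2574902 - 1*(-57) = 3819194*(1/2574902) + 57 = 1909597/1287451 + 57 = 75294304/1287451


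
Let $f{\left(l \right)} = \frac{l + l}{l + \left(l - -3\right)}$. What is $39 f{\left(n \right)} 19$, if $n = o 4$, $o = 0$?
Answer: $0$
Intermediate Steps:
$n = 0$ ($n = 0 \cdot 4 = 0$)
$f{\left(l \right)} = \frac{2 l}{3 + 2 l}$ ($f{\left(l \right)} = \frac{2 l}{l + \left(l + 3\right)} = \frac{2 l}{l + \left(3 + l\right)} = \frac{2 l}{3 + 2 l}$)
$39 f{\left(n \right)} 19 = 39 \cdot 2 \cdot 0 \frac{1}{3 + 2 \cdot 0} \cdot 19 = 39 \cdot 2 \cdot 0 \frac{1}{3 + 0} \cdot 19 = 39 \cdot 2 \cdot 0 \cdot \frac{1}{3} \cdot 19 = 39 \cdot 0 \cdot 19 = 0 \cdot 19 = 0$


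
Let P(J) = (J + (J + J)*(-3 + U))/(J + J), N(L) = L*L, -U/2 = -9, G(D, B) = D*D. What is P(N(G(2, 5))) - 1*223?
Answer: -415/2 ≈ -207.50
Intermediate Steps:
G(D, B) = D**2
U = 18 (U = -2*(-9) = 18)
N(L) = L**2
P(J) = 31/2 (P(J) = (J + (J + J)*(-3 + 18))/(J + J) = (J + (2*J)*15)/((2*J)) = (J + 30*J)*(1/(2*J)) = (31*J)*(1/(2*J)) = 31/2)
P(N(G(2, 5))) - 1*223 = 31/2 - 1*223 = 31/2 - 223 = -415/2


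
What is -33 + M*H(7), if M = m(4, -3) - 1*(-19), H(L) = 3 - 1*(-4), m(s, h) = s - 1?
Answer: 121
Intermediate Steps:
m(s, h) = -1 + s
H(L) = 7 (H(L) = 3 + 4 = 7)
M = 22 (M = (-1 + 4) - 1*(-19) = 3 + 19 = 22)
-33 + M*H(7) = -33 + 22*7 = -33 + 154 = 121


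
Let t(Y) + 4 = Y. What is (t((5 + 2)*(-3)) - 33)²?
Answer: 3364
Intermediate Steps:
t(Y) = -4 + Y
(t((5 + 2)*(-3)) - 33)² = ((-4 + (5 + 2)*(-3)) - 33)² = ((-4 + 7*(-3)) - 33)² = ((-4 - 21) - 33)² = (-25 - 33)² = (-58)² = 3364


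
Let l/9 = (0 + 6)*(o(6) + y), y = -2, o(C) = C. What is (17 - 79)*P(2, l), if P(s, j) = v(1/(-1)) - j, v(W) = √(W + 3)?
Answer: 13392 - 62*√2 ≈ 13304.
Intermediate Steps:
v(W) = √(3 + W)
l = 216 (l = 9*((0 + 6)*(6 - 2)) = 9*(6*4) = 9*24 = 216)
P(s, j) = √2 - j (P(s, j) = √(3 + 1/(-1)) - j = √(3 - 1) - j = √2 - j)
(17 - 79)*P(2, l) = (17 - 79)*(√2 - 1*216) = -62*(√2 - 216) = -62*(-216 + √2) = 13392 - 62*√2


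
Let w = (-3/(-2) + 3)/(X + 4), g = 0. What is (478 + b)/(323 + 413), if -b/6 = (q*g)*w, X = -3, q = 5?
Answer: 239/368 ≈ 0.64946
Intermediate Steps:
w = 9/2 (w = (-3/(-2) + 3)/(-3 + 4) = (-3*(-½) + 3)/1 = (3/2 + 3)*1 = (9/2)*1 = 9/2 ≈ 4.5000)
b = 0 (b = -6*5*0*9/2 = -0*9/2 = -6*0 = 0)
(478 + b)/(323 + 413) = (478 + 0)/(323 + 413) = 478/736 = 478*(1/736) = 239/368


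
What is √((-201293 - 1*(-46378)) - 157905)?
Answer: 2*I*√78205 ≈ 559.3*I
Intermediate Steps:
√((-201293 - 1*(-46378)) - 157905) = √((-201293 + 46378) - 157905) = √(-154915 - 157905) = √(-312820) = 2*I*√78205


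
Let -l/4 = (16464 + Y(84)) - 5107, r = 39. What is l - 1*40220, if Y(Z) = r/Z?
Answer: -599549/7 ≈ -85650.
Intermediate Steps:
Y(Z) = 39/Z
l = -318009/7 (l = -4*((16464 + 39/84) - 5107) = -4*((16464 + 39*(1/84)) - 5107) = -4*((16464 + 13/28) - 5107) = -4*(461005/28 - 5107) = -4*318009/28 = -318009/7 ≈ -45430.)
l - 1*40220 = -318009/7 - 1*40220 = -318009/7 - 40220 = -599549/7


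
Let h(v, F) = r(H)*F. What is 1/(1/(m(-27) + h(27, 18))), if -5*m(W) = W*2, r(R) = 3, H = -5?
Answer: 324/5 ≈ 64.800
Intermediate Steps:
h(v, F) = 3*F
m(W) = -2*W/5 (m(W) = -W*2/5 = -2*W/5)
1/(1/(m(-27) + h(27, 18))) = 1/(1/(-⅖*(-27) + 3*18)) = 1/(1/(54/5 + 54)) = 1/(1/(324/5)) = 1/(5/324) = 324/5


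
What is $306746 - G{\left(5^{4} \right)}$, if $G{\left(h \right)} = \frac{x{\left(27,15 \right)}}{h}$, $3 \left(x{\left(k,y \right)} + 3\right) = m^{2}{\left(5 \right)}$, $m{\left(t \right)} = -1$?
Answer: $\frac{575148758}{1875} \approx 3.0675 \cdot 10^{5}$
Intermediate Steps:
$x{\left(k,y \right)} = - \frac{8}{3}$ ($x{\left(k,y \right)} = -3 + \frac{\left(-1\right)^{2}}{3} = -3 + \frac{1}{3} \cdot 1 = -3 + \frac{1}{3} = - \frac{8}{3}$)
$G{\left(h \right)} = - \frac{8}{3 h}$
$306746 - G{\left(5^{4} \right)} = 306746 - - \frac{8}{3 \cdot 5^{4}} = 306746 - - \frac{8}{3 \cdot 625} = 306746 - \left(- \frac{8}{3}\right) \frac{1}{625} = 306746 - - \frac{8}{1875} = 306746 + \frac{8}{1875} = \frac{575148758}{1875}$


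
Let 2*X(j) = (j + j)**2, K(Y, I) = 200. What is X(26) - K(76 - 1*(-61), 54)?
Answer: 1152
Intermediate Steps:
X(j) = 2*j**2 (X(j) = (j + j)**2/2 = (2*j)**2/2 = (4*j**2)/2 = 2*j**2)
X(26) - K(76 - 1*(-61), 54) = 2*26**2 - 1*200 = 2*676 - 200 = 1352 - 200 = 1152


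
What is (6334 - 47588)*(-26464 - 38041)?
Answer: 2661089270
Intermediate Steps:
(6334 - 47588)*(-26464 - 38041) = -41254*(-64505) = 2661089270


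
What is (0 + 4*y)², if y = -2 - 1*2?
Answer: 256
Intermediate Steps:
y = -4 (y = -2 - 2 = -4)
(0 + 4*y)² = (0 + 4*(-4))² = (0 - 16)² = (-16)² = 256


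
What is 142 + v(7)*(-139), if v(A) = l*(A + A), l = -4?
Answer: 7926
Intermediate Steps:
v(A) = -8*A (v(A) = -4*(A + A) = -8*A)
142 + v(7)*(-139) = 142 - 8*7*(-139) = 142 - 56*(-139) = 142 + 7784 = 7926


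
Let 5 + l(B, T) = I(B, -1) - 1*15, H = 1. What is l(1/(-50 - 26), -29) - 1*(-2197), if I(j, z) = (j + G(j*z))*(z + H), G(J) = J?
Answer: 2177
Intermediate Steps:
I(j, z) = (1 + z)*(j + j*z) (I(j, z) = (j + j*z)*(z + 1) = (j + j*z)*(1 + z) = (1 + z)*(j + j*z))
l(B, T) = -20 (l(B, T) = -5 + (B*(1 + (-1)**2 + 2*(-1)) - 1*15) = -5 + (B*(1 + 1 - 2) - 15) = -5 + (B*0 - 15) = -5 + (0 - 15) = -5 - 15 = -20)
l(1/(-50 - 26), -29) - 1*(-2197) = -20 - 1*(-2197) = -20 + 2197 = 2177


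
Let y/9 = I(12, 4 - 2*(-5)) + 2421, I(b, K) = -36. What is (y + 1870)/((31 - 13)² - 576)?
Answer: -23335/252 ≈ -92.599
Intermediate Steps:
y = 21465 (y = 9*(-36 + 2421) = 9*2385 = 21465)
(y + 1870)/((31 - 13)² - 576) = (21465 + 1870)/((31 - 13)² - 576) = 23335/(18² - 576) = 23335/(324 - 576) = 23335/(-252) = 23335*(-1/252) = -23335/252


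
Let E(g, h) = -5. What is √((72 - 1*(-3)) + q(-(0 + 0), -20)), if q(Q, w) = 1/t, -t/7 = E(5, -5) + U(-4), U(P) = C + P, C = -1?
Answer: √367570/70 ≈ 8.6611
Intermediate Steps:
U(P) = -1 + P
t = 70 (t = -7*(-5 + (-1 - 4)) = -7*(-5 - 5) = -7*(-10) = 70)
q(Q, w) = 1/70
√((72 - 1*(-3)) + q(-(0 + 0), -20)) = √((72 - 1*(-3)) + 1/70) = √((72 + 3) + 1/70) = √(75 + 1/70) = √(5251/70) = √367570/70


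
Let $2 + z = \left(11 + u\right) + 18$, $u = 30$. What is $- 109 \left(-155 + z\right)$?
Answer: $10682$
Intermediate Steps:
$z = 57$ ($z = -2 + \left(\left(11 + 30\right) + 18\right) = -2 + \left(41 + 18\right) = -2 + 59 = 57$)
$- 109 \left(-155 + z\right) = - 109 \left(-155 + 57\right) = \left(-109\right) \left(-98\right) = 10682$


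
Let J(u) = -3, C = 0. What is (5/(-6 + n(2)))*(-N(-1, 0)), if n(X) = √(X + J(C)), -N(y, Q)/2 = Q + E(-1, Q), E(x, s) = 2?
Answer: -120/37 - 20*I/37 ≈ -3.2432 - 0.54054*I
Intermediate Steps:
N(y, Q) = -4 - 2*Q (N(y, Q) = -2*(Q + 2) = -2*(2 + Q) = -4 - 2*Q)
n(X) = √(-3 + X) (n(X) = √(X - 3) = √(-3 + X))
(5/(-6 + n(2)))*(-N(-1, 0)) = (5/(-6 + √(-3 + 2)))*(-(-4 - 2*0)) = (5/(-6 + √(-1)))*(-(-4 + 0)) = (5/(-6 + I))*(-1*(-4)) = (5*((-6 - I)/37))*4 = (5*(-6 - I)/37)*4 = 20*(-6 - I)/37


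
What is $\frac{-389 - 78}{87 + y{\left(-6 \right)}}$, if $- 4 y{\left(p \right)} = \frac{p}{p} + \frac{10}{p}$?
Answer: $- \frac{2802}{523} \approx -5.3576$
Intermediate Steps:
$y{\left(p \right)} = - \frac{1}{4} - \frac{5}{2 p}$ ($y{\left(p \right)} = - \frac{\frac{p}{p} + \frac{10}{p}}{4} = - \frac{1 + \frac{10}{p}}{4} = - \frac{1}{4} - \frac{5}{2 p}$)
$\frac{-389 - 78}{87 + y{\left(-6 \right)}} = \frac{-389 - 78}{87 + \frac{-10 - -6}{4 \left(-6\right)}} = - \frac{467}{87 + \frac{1}{4} \left(- \frac{1}{6}\right) \left(-10 + 6\right)} = - \frac{467}{87 + \frac{1}{4} \left(- \frac{1}{6}\right) \left(-4\right)} = - \frac{467}{87 + \frac{1}{6}} = - \frac{467}{\frac{523}{6}} = \left(-467\right) \frac{6}{523} = - \frac{2802}{523}$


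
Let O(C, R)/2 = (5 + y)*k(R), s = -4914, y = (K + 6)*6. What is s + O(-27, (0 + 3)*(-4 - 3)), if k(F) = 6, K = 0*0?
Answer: -4422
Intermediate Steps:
K = 0
y = 36 (y = (0 + 6)*6 = 6*6 = 36)
O(C, R) = 492 (O(C, R) = 2*((5 + 36)*6) = 2*(41*6) = 2*246 = 492)
s + O(-27, (0 + 3)*(-4 - 3)) = -4914 + 492 = -4422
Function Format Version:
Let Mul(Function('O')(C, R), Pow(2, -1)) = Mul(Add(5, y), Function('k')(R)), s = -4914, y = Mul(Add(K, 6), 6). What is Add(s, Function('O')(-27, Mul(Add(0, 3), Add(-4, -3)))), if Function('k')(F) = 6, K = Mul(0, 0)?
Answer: -4422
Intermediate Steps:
K = 0
y = 36 (y = Mul(Add(0, 6), 6) = Mul(6, 6) = 36)
Function('O')(C, R) = 492 (Function('O')(C, R) = Mul(2, Mul(Add(5, 36), 6)) = Mul(2, Mul(41, 6)) = Mul(2, 246) = 492)
Add(s, Function('O')(-27, Mul(Add(0, 3), Add(-4, -3)))) = Add(-4914, 492) = -4422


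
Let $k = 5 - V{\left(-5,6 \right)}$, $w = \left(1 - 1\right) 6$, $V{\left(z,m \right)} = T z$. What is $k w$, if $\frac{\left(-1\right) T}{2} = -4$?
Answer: $0$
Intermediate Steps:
$T = 8$ ($T = \left(-2\right) \left(-4\right) = 8$)
$V{\left(z,m \right)} = 8 z$
$w = 0$ ($w = 0 \cdot 6 = 0$)
$k = 45$ ($k = 5 - 8 \left(-5\right) = 5 - -40 = 5 + 40 = 45$)
$k w = 45 \cdot 0 = 0$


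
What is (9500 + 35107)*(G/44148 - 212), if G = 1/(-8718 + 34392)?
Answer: -3572910958200587/377818584 ≈ -9.4567e+6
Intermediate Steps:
G = 1/25674 ≈ 3.8950e-5
(9500 + 35107)*(G/44148 - 212) = (9500 + 35107)*((1/25674)/44148 - 212) = 44607*((1/25674)*(1/44148) - 212) = 44607*(1/1133455752 - 212) = 44607*(-240292619423/1133455752) = -3572910958200587/377818584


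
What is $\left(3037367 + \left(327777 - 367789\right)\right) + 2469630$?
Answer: $5466985$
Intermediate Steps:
$\left(3037367 + \left(327777 - 367789\right)\right) + 2469630 = \left(3037367 - 40012\right) + 2469630 = 2997355 + 2469630 = 5466985$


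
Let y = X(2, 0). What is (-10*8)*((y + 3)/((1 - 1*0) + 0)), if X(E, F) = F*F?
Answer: -240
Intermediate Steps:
X(E, F) = F²
y = 0 (y = 0² = 0)
(-10*8)*((y + 3)/((1 - 1*0) + 0)) = (-10*8)*((0 + 3)/((1 - 1*0) + 0)) = -240/((1 + 0) + 0) = -240/(1 + 0) = -240/1 = -240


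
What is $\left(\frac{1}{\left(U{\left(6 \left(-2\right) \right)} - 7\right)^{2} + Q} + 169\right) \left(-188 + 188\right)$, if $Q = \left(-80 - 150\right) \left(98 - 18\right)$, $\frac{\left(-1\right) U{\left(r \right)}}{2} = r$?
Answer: $0$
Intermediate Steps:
$U{\left(r \right)} = - 2 r$
$Q = -18400$ ($Q = \left(-230\right) 80 = -18400$)
$\left(\frac{1}{\left(U{\left(6 \left(-2\right) \right)} - 7\right)^{2} + Q} + 169\right) \left(-188 + 188\right) = \left(\frac{1}{\left(- 2 \cdot 6 \left(-2\right) - 7\right)^{2} - 18400} + 169\right) \left(-188 + 188\right) = \left(\frac{1}{\left(\left(-2\right) \left(-12\right) - 7\right)^{2} - 18400} + 169\right) 0 = \left(\frac{1}{\left(24 - 7\right)^{2} - 18400} + 169\right) 0 = \left(\frac{1}{17^{2} - 18400} + 169\right) 0 = \left(\frac{1}{289 - 18400} + 169\right) 0 = \left(\frac{1}{-18111} + 169\right) 0 = \left(- \frac{1}{18111} + 169\right) 0 = \frac{3060758}{18111} \cdot 0 = 0$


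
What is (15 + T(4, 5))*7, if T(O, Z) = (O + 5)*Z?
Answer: 420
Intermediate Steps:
T(O, Z) = Z*(5 + O) (T(O, Z) = (5 + O)*Z = Z*(5 + O))
(15 + T(4, 5))*7 = (15 + 5*(5 + 4))*7 = (15 + 5*9)*7 = (15 + 45)*7 = 60*7 = 420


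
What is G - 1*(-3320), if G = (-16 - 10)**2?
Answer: 3996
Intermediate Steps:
G = 676 (G = (-26)**2 = 676)
G - 1*(-3320) = 676 - 1*(-3320) = 676 + 3320 = 3996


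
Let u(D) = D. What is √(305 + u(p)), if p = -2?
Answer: √303 ≈ 17.407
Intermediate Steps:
√(305 + u(p)) = √(305 - 2) = √303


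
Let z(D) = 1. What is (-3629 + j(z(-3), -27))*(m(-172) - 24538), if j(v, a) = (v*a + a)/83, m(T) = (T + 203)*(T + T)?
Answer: 10604989722/83 ≈ 1.2777e+8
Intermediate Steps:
m(T) = 2*T*(203 + T) (m(T) = (203 + T)*(2*T) = 2*T*(203 + T))
j(v, a) = a/83 + a*v/83 (j(v, a) = (a*v + a)*(1/83) = (a + a*v)*(1/83) = a/83 + a*v/83)
(-3629 + j(z(-3), -27))*(m(-172) - 24538) = (-3629 + (1/83)*(-27)*(1 + 1))*(2*(-172)*(203 - 172) - 24538) = (-3629 + (1/83)*(-27)*2)*(2*(-172)*31 - 24538) = (-3629 - 54/83)*(-10664 - 24538) = -301261/83*(-35202) = 10604989722/83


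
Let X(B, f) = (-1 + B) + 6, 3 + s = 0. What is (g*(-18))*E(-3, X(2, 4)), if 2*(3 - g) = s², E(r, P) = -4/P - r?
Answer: 459/7 ≈ 65.571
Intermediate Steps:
s = -3 (s = -3 + 0 = -3)
X(B, f) = 5 + B
E(r, P) = -r - 4/P
g = -3/2 (g = 3 - ½*(-3)² = 3 - ½*9 = 3 - 9/2 = -3/2 ≈ -1.5000)
(g*(-18))*E(-3, X(2, 4)) = (-3/2*(-18))*(-1*(-3) - 4/(5 + 2)) = 27*(3 - 4/7) = 27*(17/7) = 459/7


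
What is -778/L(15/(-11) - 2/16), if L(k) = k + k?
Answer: 34232/131 ≈ 261.31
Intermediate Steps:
L(k) = 2*k
-778/L(15/(-11) - 2/16) = -778*1/(2*(15/(-11) - 2/16)) = -778*1/(2*(15*(-1/11) - 2*1/16)) = -778*1/(2*(-15/11 - ⅛)) = -778/(2*(-131/88)) = -778/(-131/44) = -778*(-44/131) = 34232/131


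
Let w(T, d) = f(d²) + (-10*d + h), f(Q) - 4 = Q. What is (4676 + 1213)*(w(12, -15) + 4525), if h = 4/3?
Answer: 28887508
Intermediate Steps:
f(Q) = 4 + Q
h = 4/3 (h = 4*(⅓) = 4/3 ≈ 1.3333)
w(T, d) = 16/3 + d² - 10*d (w(T, d) = (4 + d²) + (-10*d + 4/3) = (4 + d²) + (4/3 - 10*d) = 16/3 + d² - 10*d)
(4676 + 1213)*(w(12, -15) + 4525) = (4676 + 1213)*((16/3 + (-15)² - 10*(-15)) + 4525) = 5889*((16/3 + 225 + 150) + 4525) = 5889*(1141/3 + 4525) = 5889*(14716/3) = 28887508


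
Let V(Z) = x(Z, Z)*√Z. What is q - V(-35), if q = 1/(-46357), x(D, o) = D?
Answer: -1/46357 + 35*I*√35 ≈ -2.1572e-5 + 207.06*I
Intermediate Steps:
V(Z) = Z^(3/2) (V(Z) = Z*√Z = Z^(3/2))
q = -1/46357 ≈ -2.1572e-5
q - V(-35) = -1/46357 - (-35)^(3/2) = -1/46357 - (-35)*I*√35 = -1/46357 + 35*I*√35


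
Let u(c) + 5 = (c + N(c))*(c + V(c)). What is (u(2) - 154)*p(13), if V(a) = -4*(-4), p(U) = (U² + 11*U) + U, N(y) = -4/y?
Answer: -51675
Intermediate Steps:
p(U) = U² + 12*U
V(a) = 16
u(c) = -5 + (16 + c)*(c - 4/c) (u(c) = -5 + (c - 4/c)*(c + 16) = -5 + (c - 4/c)*(16 + c) = -5 + (16 + c)*(c - 4/c))
(u(2) - 154)*p(13) = ((-9 + 2² - 64/2 + 16*2) - 154)*(13*(12 + 13)) = ((-9 + 4 - 64*½ + 32) - 154)*(13*25) = ((-9 + 4 - 32 + 32) - 154)*325 = (-5 - 154)*325 = -159*325 = -51675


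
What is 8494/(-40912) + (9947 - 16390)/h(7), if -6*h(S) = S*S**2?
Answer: 789331327/7016408 ≈ 112.50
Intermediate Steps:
h(S) = -S**3/6 (h(S) = -S*S**2/6 = -S**3/6)
8494/(-40912) + (9947 - 16390)/h(7) = 8494/(-40912) + (9947 - 16390)/((-1/6*7**3)) = 8494*(-1/40912) - 6443/((-1/6*343)) = -4247/20456 - 6443/(-343/6) = -4247/20456 - 6443*(-6/343) = -4247/20456 + 38658/343 = 789331327/7016408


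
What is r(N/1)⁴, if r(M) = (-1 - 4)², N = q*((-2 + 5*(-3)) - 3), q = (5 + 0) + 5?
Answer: 390625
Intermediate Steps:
q = 10 (q = 5 + 5 = 10)
N = -200 (N = 10*((-2 + 5*(-3)) - 3) = 10*((-2 - 15) - 3) = 10*(-17 - 3) = 10*(-20) = -200)
r(M) = 25 (r(M) = (-5)² = 25)
r(N/1)⁴ = 25⁴ = 390625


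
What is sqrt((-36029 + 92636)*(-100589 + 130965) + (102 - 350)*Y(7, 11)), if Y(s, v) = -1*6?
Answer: 6*sqrt(47763770) ≈ 41467.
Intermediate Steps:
Y(s, v) = -6
sqrt((-36029 + 92636)*(-100589 + 130965) + (102 - 350)*Y(7, 11)) = sqrt((-36029 + 92636)*(-100589 + 130965) + (102 - 350)*(-6)) = sqrt(56607*30376 - 248*(-6)) = sqrt(1719494232 + 1488) = sqrt(1719495720) = 6*sqrt(47763770)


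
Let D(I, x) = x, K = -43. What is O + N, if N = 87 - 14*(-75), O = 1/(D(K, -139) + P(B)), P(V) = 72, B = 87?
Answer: 76178/67 ≈ 1137.0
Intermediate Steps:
O = -1/67 (O = 1/(-139 + 72) = 1/(-67) = -1/67 ≈ -0.014925)
N = 1137 (N = 87 + 1050 = 1137)
O + N = -1/67 + 1137 = 76178/67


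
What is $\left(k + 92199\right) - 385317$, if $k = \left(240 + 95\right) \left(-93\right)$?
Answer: $-324273$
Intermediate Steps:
$k = -31155$ ($k = 335 \left(-93\right) = -31155$)
$\left(k + 92199\right) - 385317 = \left(-31155 + 92199\right) - 385317 = 61044 - 385317 = -324273$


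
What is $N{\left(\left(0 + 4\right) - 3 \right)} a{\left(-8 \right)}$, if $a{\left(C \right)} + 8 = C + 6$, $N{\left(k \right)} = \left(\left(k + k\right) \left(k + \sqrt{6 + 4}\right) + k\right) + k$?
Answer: $-40 - 20 \sqrt{10} \approx -103.25$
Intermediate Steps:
$N{\left(k \right)} = 2 k + 2 k \left(k + \sqrt{10}\right)$ ($N{\left(k \right)} = \left(2 k \left(k + \sqrt{10}\right) + k\right) + k = \left(k + 2 k \left(k + \sqrt{10}\right)\right) + k = 2 k + 2 k \left(k + \sqrt{10}\right)$)
$a{\left(C \right)} = -2 + C$ ($a{\left(C \right)} = -8 + \left(C + 6\right) = -8 + \left(6 + C\right) = -2 + C$)
$N{\left(\left(0 + 4\right) - 3 \right)} a{\left(-8 \right)} = 2 \left(\left(0 + 4\right) - 3\right) \left(1 + \left(\left(0 + 4\right) - 3\right) + \sqrt{10}\right) \left(-2 - 8\right) = 2 \left(4 - 3\right) \left(1 + \left(4 - 3\right) + \sqrt{10}\right) \left(-10\right) = 2 \cdot 1 \left(1 + 1 + \sqrt{10}\right) \left(-10\right) = 2 \cdot 1 \left(2 + \sqrt{10}\right) \left(-10\right) = \left(4 + 2 \sqrt{10}\right) \left(-10\right) = -40 - 20 \sqrt{10}$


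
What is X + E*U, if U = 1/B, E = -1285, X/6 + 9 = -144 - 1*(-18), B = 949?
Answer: -769975/949 ≈ -811.35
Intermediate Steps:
X = -810 (X = -54 + 6*(-144 - 1*(-18)) = -54 + 6*(-144 + 18) = -54 + 6*(-126) = -54 - 756 = -810)
U = 1/949 ≈ 0.0010537
X + E*U = -810 - 1285*1/949 = -810 - 1285/949 = -769975/949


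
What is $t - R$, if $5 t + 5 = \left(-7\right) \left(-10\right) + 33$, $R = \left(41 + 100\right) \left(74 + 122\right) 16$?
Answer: $- \frac{2210782}{5} \approx -4.4216 \cdot 10^{5}$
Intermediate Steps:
$R = 442176$ ($R = 141 \cdot 196 \cdot 16 = 27636 \cdot 16 = 442176$)
$t = \frac{98}{5}$ ($t = -1 + \frac{\left(-7\right) \left(-10\right) + 33}{5} = -1 + \frac{70 + 33}{5} = -1 + \frac{1}{5} \cdot 103 = -1 + \frac{103}{5} = \frac{98}{5} \approx 19.6$)
$t - R = \frac{98}{5} - 442176 = - \frac{2210782}{5}$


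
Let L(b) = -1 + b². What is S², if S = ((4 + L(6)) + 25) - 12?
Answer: 2704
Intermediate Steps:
S = 52 (S = ((4 + (-1 + 6²)) + 25) - 12 = ((4 + (-1 + 36)) + 25) - 12 = ((4 + 35) + 25) - 12 = (39 + 25) - 12 = 64 - 12 = 52)
S² = 52² = 2704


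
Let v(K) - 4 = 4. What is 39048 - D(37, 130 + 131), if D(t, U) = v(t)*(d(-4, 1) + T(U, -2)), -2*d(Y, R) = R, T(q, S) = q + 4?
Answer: 36932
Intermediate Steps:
v(K) = 8 (v(K) = 4 + 4 = 8)
T(q, S) = 4 + q
d(Y, R) = -R/2
D(t, U) = 28 + 8*U (D(t, U) = 8*(-½*1 + (4 + U)) = 8*(-½ + (4 + U)) = 8*(7/2 + U) = 28 + 8*U)
39048 - D(37, 130 + 131) = 39048 - (28 + 8*(130 + 131)) = 39048 - (28 + 8*261) = 39048 - (28 + 2088) = 39048 - 1*2116 = 39048 - 2116 = 36932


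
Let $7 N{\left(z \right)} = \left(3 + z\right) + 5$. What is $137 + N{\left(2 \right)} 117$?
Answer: $\frac{2129}{7} \approx 304.14$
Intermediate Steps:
$N{\left(z \right)} = \frac{8}{7} + \frac{z}{7}$ ($N{\left(z \right)} = \frac{\left(3 + z\right) + 5}{7} = \frac{8 + z}{7} = \frac{8}{7} + \frac{z}{7}$)
$137 + N{\left(2 \right)} 117 = 137 + \left(\frac{8}{7} + \frac{1}{7} \cdot 2\right) 117 = 137 + \left(\frac{8}{7} + \frac{2}{7}\right) 117 = 137 + \frac{10}{7} \cdot 117 = 137 + \frac{1170}{7} = \frac{2129}{7}$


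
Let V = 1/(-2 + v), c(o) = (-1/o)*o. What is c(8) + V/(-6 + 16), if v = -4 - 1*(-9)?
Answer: -29/30 ≈ -0.96667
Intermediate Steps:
c(o) = -1
v = 5 (v = -4 + 9 = 5)
V = 1/3 (V = 1/(-2 + 5) = 1/3 ≈ 0.33333)
c(8) + V/(-6 + 16) = -1 + 1/(3*(-6 + 16)) = -1 + (1/3)/10 = -1 + (1/3)*(1/10) = -1 + 1/30 = -29/30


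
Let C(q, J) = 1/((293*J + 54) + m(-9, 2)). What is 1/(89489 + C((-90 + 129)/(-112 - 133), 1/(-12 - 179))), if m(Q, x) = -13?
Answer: 7538/674568273 ≈ 1.1175e-5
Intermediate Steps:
C(q, J) = 1/(41 + 293*J) (C(q, J) = 1/((293*J + 54) - 13) = 1/((54 + 293*J) - 13) = 1/(41 + 293*J))
1/(89489 + C((-90 + 129)/(-112 - 133), 1/(-12 - 179))) = 1/(89489 + 1/(41 + 293/(-12 - 179))) = 1/(89489 + 1/(41 + 293/(-191))) = 1/(89489 + 1/(41 + 293*(-1/191))) = 1/(89489 + 1/(41 - 293/191)) = 1/(89489 + 1/(7538/191)) = 1/(89489 + 191/7538) = 1/(674568273/7538) = 7538/674568273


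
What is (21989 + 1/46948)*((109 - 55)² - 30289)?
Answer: -28258231131729/46948 ≈ -6.0191e+8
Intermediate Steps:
(21989 + 1/46948)*((109 - 55)² - 30289) = (21989 + 1/46948)*(54² - 30289) = 1032339573*(2916 - 30289)/46948 = (1032339573/46948)*(-27373) = -28258231131729/46948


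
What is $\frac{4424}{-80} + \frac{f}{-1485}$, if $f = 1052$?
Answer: $- \frac{33269}{594} \approx -56.008$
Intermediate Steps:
$\frac{4424}{-80} + \frac{f}{-1485} = \frac{4424}{-80} + \frac{1052}{-1485} = 4424 \left(- \frac{1}{80}\right) + 1052 \left(- \frac{1}{1485}\right) = - \frac{553}{10} - \frac{1052}{1485} = - \frac{33269}{594}$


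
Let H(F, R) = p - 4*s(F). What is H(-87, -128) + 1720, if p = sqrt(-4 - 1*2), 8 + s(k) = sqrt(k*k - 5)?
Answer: 1752 - 8*sqrt(1891) + I*sqrt(6) ≈ 1404.1 + 2.4495*I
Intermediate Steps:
s(k) = -8 + sqrt(-5 + k**2) (s(k) = -8 + sqrt(k*k - 5) = -8 + sqrt(k**2 - 5) = -8 + sqrt(-5 + k**2))
p = I*sqrt(6) (p = sqrt(-4 - 2) = sqrt(-6) = I*sqrt(6) ≈ 2.4495*I)
H(F, R) = 32 - 4*sqrt(-5 + F**2) + I*sqrt(6) (H(F, R) = I*sqrt(6) - 4*(-8 + sqrt(-5 + F**2)) = I*sqrt(6) + (32 - 4*sqrt(-5 + F**2)) = 32 - 4*sqrt(-5 + F**2) + I*sqrt(6))
H(-87, -128) + 1720 = (32 - 4*sqrt(-5 + (-87)**2) + I*sqrt(6)) + 1720 = (32 - 4*sqrt(-5 + 7569) + I*sqrt(6)) + 1720 = (32 - 8*sqrt(1891) + I*sqrt(6)) + 1720 = 1752 - 8*sqrt(1891) + I*sqrt(6)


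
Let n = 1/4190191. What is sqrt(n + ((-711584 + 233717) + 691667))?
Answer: 3*sqrt(417092932423091999)/4190191 ≈ 462.39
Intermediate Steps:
n = 1/4190191 ≈ 2.3865e-7
sqrt(n + ((-711584 + 233717) + 691667)) = sqrt(1/4190191 + ((-711584 + 233717) + 691667)) = sqrt(1/4190191 + (-477867 + 691667)) = sqrt(1/4190191 + 213800) = sqrt(895862835801/4190191) = 3*sqrt(417092932423091999)/4190191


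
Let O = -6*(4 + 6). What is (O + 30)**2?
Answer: 900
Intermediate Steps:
O = -60 (O = -6*10 = -60)
(O + 30)**2 = (-60 + 30)**2 = (-30)**2 = 900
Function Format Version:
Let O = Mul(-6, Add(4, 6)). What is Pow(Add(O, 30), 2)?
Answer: 900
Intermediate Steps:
O = -60 (O = Mul(-6, 10) = -60)
Pow(Add(O, 30), 2) = Pow(Add(-60, 30), 2) = Pow(-30, 2) = 900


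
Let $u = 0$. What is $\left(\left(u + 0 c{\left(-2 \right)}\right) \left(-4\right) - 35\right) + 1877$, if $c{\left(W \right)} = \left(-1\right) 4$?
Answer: $1842$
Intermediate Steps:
$c{\left(W \right)} = -4$
$\left(\left(u + 0 c{\left(-2 \right)}\right) \left(-4\right) - 35\right) + 1877 = \left(\left(0 + 0 \left(-4\right)\right) \left(-4\right) - 35\right) + 1877 = \left(\left(0 + 0\right) \left(-4\right) - 35\right) + 1877 = \left(0 \left(-4\right) - 35\right) + 1877 = \left(0 - 35\right) + 1877 = -35 + 1877 = 1842$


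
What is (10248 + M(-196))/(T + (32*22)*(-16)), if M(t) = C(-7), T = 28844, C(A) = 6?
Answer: 1709/2930 ≈ 0.58328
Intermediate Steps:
M(t) = 6
(10248 + M(-196))/(T + (32*22)*(-16)) = (10248 + 6)/(28844 + (32*22)*(-16)) = 10254/(28844 + 704*(-16)) = 10254/(28844 - 11264) = 10254/17580 = 10254*(1/17580) = 1709/2930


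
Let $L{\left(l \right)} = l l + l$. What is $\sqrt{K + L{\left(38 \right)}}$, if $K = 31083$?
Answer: $\sqrt{32565} \approx 180.46$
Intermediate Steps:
$L{\left(l \right)} = l + l^{2}$ ($L{\left(l \right)} = l^{2} + l = l + l^{2}$)
$\sqrt{K + L{\left(38 \right)}} = \sqrt{31083 + 38 \left(1 + 38\right)} = \sqrt{31083 + 38 \cdot 39} = \sqrt{31083 + 1482} = \sqrt{32565}$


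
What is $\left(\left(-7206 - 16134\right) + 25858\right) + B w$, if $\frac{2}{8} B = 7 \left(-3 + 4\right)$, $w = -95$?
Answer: $-142$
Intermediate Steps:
$B = 28$ ($B = 4 \cdot 7 \left(-3 + 4\right) = 4 \cdot 7 \cdot 1 = 4 \cdot 7 = 28$)
$\left(\left(-7206 - 16134\right) + 25858\right) + B w = \left(\left(-7206 - 16134\right) + 25858\right) + 28 \left(-95\right) = \left(-23340 + 25858\right) - 2660 = 2518 - 2660 = -142$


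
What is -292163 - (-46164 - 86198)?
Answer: -159801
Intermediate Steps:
-292163 - (-46164 - 86198) = -292163 - 1*(-132362) = -292163 + 132362 = -159801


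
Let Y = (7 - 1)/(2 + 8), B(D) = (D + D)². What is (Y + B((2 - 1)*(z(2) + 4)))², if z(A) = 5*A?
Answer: 15389929/25 ≈ 6.1560e+5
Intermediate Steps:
B(D) = 4*D² (B(D) = (2*D)² = 4*D²)
Y = ⅗ (Y = 6/10 = 6*(⅒) = ⅗ ≈ 0.60000)
(Y + B((2 - 1)*(z(2) + 4)))² = (⅗ + 4*((2 - 1)*(5*2 + 4))²)² = (⅗ + 4*(1*(10 + 4))²)² = (⅗ + 4*(1*14)²)² = (⅗ + 4*14²)² = (⅗ + 4*196)² = (⅗ + 784)² = (3923/5)² = 15389929/25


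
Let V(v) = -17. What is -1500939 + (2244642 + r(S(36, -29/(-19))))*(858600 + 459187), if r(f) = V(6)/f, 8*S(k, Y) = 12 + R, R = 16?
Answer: 20705665019447/7 ≈ 2.9580e+12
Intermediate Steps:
S(k, Y) = 7/2 (S(k, Y) = (12 + 16)/8 = (1/8)*28 = 7/2)
r(f) = -17/f
-1500939 + (2244642 + r(S(36, -29/(-19))))*(858600 + 459187) = -1500939 + (2244642 - 17/7/2)*(858600 + 459187) = -1500939 + (2244642 - 17*2/7)*1317787 = -1500939 + (2244642 - 34/7)*1317787 = -1500939 + (15712460/7)*1317787 = -1500939 + 20705675526020/7 = 20705665019447/7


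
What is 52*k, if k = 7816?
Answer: 406432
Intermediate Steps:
52*k = 52*7816 = 406432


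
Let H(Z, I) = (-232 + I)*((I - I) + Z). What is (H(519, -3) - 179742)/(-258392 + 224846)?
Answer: 100569/11182 ≈ 8.9938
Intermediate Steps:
H(Z, I) = Z*(-232 + I) (H(Z, I) = (-232 + I)*(0 + Z) = (-232 + I)*Z = Z*(-232 + I))
(H(519, -3) - 179742)/(-258392 + 224846) = (519*(-232 - 3) - 179742)/(-258392 + 224846) = (519*(-235) - 179742)/(-33546) = (-121965 - 179742)*(-1/33546) = -301707*(-1/33546) = 100569/11182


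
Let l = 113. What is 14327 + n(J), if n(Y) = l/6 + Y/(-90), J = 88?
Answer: 1291037/90 ≈ 14345.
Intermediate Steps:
n(Y) = 113/6 - Y/90 (n(Y) = 113/6 + Y/(-90) = 113*(⅙) + Y*(-1/90) = 113/6 - Y/90)
14327 + n(J) = 14327 + (113/6 - 1/90*88) = 14327 + (113/6 - 44/45) = 14327 + 1607/90 = 1291037/90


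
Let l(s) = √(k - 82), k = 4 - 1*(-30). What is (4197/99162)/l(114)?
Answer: -1399*I*√3/396648 ≈ -0.006109*I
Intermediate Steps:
k = 34 (k = 4 + 30 = 34)
l(s) = 4*I*√3 (l(s) = √(34 - 82) = √(-48) = 4*I*√3)
(4197/99162)/l(114) = (4197/99162)/((4*I*√3)) = (4197*(1/99162))*(-I*√3/12) = 1399*(-I*√3/12)/33054 = -1399*I*√3/396648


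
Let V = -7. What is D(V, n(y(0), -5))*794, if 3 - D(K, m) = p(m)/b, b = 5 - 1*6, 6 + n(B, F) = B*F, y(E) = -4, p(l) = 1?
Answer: 3176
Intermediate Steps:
n(B, F) = -6 + B*F
b = -1 (b = 5 - 6 = -1)
D(K, m) = 4 (D(K, m) = 3 - 1/(-1) = 3 - (-1) = 3 - 1*(-1) = 3 + 1 = 4)
D(V, n(y(0), -5))*794 = 4*794 = 3176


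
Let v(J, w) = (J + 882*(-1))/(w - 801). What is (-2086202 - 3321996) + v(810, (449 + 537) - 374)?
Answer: -113572150/21 ≈ -5.4082e+6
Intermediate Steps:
v(J, w) = (-882 + J)/(-801 + w) (v(J, w) = (J - 882)/(-801 + w) = (-882 + J)/(-801 + w))
(-2086202 - 3321996) + v(810, (449 + 537) - 374) = (-2086202 - 3321996) + (-882 + 810)/(-801 + ((449 + 537) - 374)) = -5408198 - 72/(-801 + (986 - 374)) = -5408198 - 72/(-801 + 612) = -5408198 - 72/(-189) = -5408198 - 1/189*(-72) = -5408198 + 8/21 = -113572150/21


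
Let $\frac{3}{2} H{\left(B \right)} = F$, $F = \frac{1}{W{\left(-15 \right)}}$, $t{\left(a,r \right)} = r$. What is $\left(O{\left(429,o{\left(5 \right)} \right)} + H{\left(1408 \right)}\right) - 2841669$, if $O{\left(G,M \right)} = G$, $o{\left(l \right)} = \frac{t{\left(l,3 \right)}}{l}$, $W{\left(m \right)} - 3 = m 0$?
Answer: $- \frac{25571158}{9} \approx -2.8412 \cdot 10^{6}$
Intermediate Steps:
$W{\left(m \right)} = 3$ ($W{\left(m \right)} = 3 + m 0 = 3 + 0 = 3$)
$F = \frac{1}{3} \approx 0.33333$
$o{\left(l \right)} = \frac{3}{l}$
$H{\left(B \right)} = \frac{2}{9}$ ($H{\left(B \right)} = \frac{2}{3} \cdot \frac{1}{3} = \frac{2}{9}$)
$\left(O{\left(429,o{\left(5 \right)} \right)} + H{\left(1408 \right)}\right) - 2841669 = \left(429 + \frac{2}{9}\right) - 2841669 = \frac{3863}{9} - 2841669 = - \frac{25571158}{9}$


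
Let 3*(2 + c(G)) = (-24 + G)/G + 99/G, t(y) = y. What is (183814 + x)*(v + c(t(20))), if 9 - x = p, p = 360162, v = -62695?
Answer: 132667764955/12 ≈ 1.1056e+10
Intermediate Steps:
x = -360153 (x = 9 - 1*360162 = 9 - 360162 = -360153)
c(G) = -2 + 33/G + (-24 + G)/(3*G) (c(G) = -2 + ((-24 + G)/G + 99/G)/3 = -2 + (99/G + (-24 + G)/G)/3 = -2 + (33/G + (-24 + G)/(3*G)) = -2 + 33/G + (-24 + G)/(3*G))
(183814 + x)*(v + c(t(20))) = (183814 - 360153)*(-62695 + (-5/3 + 25/20)) = -176339*(-62695 + (-5/3 + 25*(1/20))) = -176339*(-62695 + (-5/3 + 5/4)) = -176339*(-62695 - 5/12) = -176339*(-752345/12) = 132667764955/12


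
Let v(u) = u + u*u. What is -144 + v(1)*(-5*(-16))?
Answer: 16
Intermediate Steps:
v(u) = u + u²
-144 + v(1)*(-5*(-16)) = -144 + (1*(1 + 1))*(-5*(-16)) = -144 + (1*2)*80 = -144 + 2*80 = -144 + 160 = 16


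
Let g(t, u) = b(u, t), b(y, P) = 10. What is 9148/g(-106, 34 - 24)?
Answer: 4574/5 ≈ 914.80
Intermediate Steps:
g(t, u) = 10
9148/g(-106, 34 - 24) = 9148/10 = 9148*(⅒) = 4574/5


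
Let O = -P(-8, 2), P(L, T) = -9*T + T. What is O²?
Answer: 256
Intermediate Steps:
P(L, T) = -8*T
O = 16 (O = -(-8)*2 = -1*(-16) = 16)
O² = 16² = 256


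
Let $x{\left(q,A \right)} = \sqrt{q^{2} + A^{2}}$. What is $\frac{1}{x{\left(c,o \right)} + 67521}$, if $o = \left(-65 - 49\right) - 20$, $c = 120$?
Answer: $\frac{67521}{4559053085} - \frac{2 \sqrt{8089}}{4559053085} \approx 1.4771 \cdot 10^{-5}$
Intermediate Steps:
$o = -134$ ($o = -114 - 20 = -134$)
$x{\left(q,A \right)} = \sqrt{A^{2} + q^{2}}$
$\frac{1}{x{\left(c,o \right)} + 67521} = \frac{1}{\sqrt{\left(-134\right)^{2} + 120^{2}} + 67521} = \frac{1}{\sqrt{17956 + 14400} + 67521} = \frac{1}{\sqrt{32356} + 67521} = \frac{1}{2 \sqrt{8089} + 67521} = \frac{1}{67521 + 2 \sqrt{8089}}$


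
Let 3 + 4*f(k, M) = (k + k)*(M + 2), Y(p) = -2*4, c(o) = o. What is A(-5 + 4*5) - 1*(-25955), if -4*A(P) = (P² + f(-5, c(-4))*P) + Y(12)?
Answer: 414157/16 ≈ 25885.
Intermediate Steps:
Y(p) = -8
f(k, M) = -¾ + k*(2 + M)/2 (f(k, M) = -¾ + ((k + k)*(M + 2))/4 = -¾ + ((2*k)*(2 + M))/4 = -¾ + (2*k*(2 + M))/4 = -¾ + k*(2 + M)/2)
A(P) = 2 - 17*P/16 - P²/4 (A(P) = -((P² + (-¾ - 5 + (½)*(-4)*(-5))*P) - 8)/4 = -((P² + (-¾ - 5 + 10)*P) - 8)/4 = -((P² + 17*P/4) - 8)/4 = -(-8 + P² + 17*P/4)/4 = 2 - 17*P/16 - P²/4)
A(-5 + 4*5) - 1*(-25955) = (2 - 17*(-5 + 4*5)/16 - (-5 + 4*5)²/4) - 1*(-25955) = (2 - 17*(-5 + 20)/16 - (-5 + 20)²/4) + 25955 = (2 - 17/16*15 - ¼*15²) + 25955 = (2 - 255/16 - ¼*225) + 25955 = (2 - 255/16 - 225/4) + 25955 = -1123/16 + 25955 = 414157/16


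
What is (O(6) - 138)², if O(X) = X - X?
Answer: 19044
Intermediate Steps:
O(X) = 0
(O(6) - 138)² = (0 - 138)² = (-138)² = 19044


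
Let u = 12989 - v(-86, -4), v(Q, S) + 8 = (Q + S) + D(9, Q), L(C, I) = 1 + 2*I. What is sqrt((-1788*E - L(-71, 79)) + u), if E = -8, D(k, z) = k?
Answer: sqrt(27223) ≈ 164.99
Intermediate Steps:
v(Q, S) = 1 + Q + S (v(Q, S) = -8 + ((Q + S) + 9) = -8 + (9 + Q + S) = 1 + Q + S)
u = 13078 (u = 12989 - (1 - 86 - 4) = 12989 - 1*(-89) = 12989 + 89 = 13078)
sqrt((-1788*E - L(-71, 79)) + u) = sqrt((-1788*(-8) - (1 + 2*79)) + 13078) = sqrt((14304 - (1 + 158)) + 13078) = sqrt((14304 - 1*159) + 13078) = sqrt((14304 - 159) + 13078) = sqrt(14145 + 13078) = sqrt(27223)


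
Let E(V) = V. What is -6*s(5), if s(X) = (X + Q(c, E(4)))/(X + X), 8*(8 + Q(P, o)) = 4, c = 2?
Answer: 3/2 ≈ 1.5000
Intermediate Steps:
Q(P, o) = -15/2 (Q(P, o) = -8 + (⅛)*4 = -8 + ½ = -15/2)
s(X) = (-15/2 + X)/(2*X) (s(X) = (X - 15/2)/(X + X) = (-15/2 + X)/((2*X)) = (-15/2 + X)*(1/(2*X)) = (-15/2 + X)/(2*X))
-6*s(5) = -3*(-15 + 2*5)/(2*5) = -3*(-15 + 10)/(2*5) = -3*(-5)/(2*5) = -6*(-¼) = 3/2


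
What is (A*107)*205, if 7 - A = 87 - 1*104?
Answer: 526440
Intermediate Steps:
A = 24 (A = 7 - (87 - 1*104) = 7 - (87 - 104) = 7 - 1*(-17) = 7 + 17 = 24)
(A*107)*205 = (24*107)*205 = 2568*205 = 526440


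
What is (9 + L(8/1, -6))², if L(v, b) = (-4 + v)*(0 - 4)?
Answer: 49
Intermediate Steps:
L(v, b) = 16 - 4*v (L(v, b) = (-4 + v)*(-4) = 16 - 4*v)
(9 + L(8/1, -6))² = (9 + (16 - 32/1))² = (9 + (16 - 32))² = (9 - 16)² = (-7)² = 49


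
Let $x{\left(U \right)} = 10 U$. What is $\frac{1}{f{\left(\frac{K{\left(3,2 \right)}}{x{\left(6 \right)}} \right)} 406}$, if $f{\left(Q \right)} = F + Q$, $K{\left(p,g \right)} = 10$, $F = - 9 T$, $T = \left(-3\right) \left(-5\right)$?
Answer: $- \frac{3}{164227} \approx -1.8267 \cdot 10^{-5}$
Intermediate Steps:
$T = 15$
$F = -135$ ($F = \left(-9\right) 15 = -135$)
$f{\left(Q \right)} = -135 + Q$
$\frac{1}{f{\left(\frac{K{\left(3,2 \right)}}{x{\left(6 \right)}} \right)} 406} = \frac{1}{\left(-135 + \frac{10}{10 \cdot 6}\right) 406} = \frac{1}{\left(-135 + \frac{10}{60}\right) 406} = \frac{1}{\left(-135 + 10 \cdot \frac{1}{60}\right) 406} = \frac{1}{\left(-135 + \frac{1}{6}\right) 406} = \frac{1}{\left(- \frac{809}{6}\right) 406} = \frac{1}{- \frac{164227}{3}} = - \frac{3}{164227}$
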